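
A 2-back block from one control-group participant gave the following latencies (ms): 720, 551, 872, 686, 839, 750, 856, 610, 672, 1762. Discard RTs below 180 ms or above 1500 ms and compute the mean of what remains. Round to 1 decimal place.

728.4 ms

Excluded: 1762
Retained (n=9): Σ = 6556
Mean = 6556/9 = 728.4444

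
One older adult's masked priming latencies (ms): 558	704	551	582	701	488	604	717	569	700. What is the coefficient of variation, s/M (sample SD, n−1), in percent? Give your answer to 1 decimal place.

n = 10, Σ = 6174, M = 617.4000
Σ(x−M)² = 59688.400; s = √(59688.400/9) = 81.4374
CV = 81.4374 / 617.4000 = 0.13190 = 13.190%

13.2%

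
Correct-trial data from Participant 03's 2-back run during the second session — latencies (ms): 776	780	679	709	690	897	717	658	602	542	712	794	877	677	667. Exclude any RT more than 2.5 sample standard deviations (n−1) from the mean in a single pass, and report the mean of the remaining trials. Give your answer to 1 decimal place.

718.5 ms

n = 15, ΣRT = 10777, M = 718.467
Σ(x−M)² = 125039.73; s = √(125039.73/14) = 94.506
Cutoffs: 718.467 ± 2.5·94.506 → [482.2, 954.7]
No RTs fall outside the cutoffs; all 15 retained. Mean = 10777/15 = 718.467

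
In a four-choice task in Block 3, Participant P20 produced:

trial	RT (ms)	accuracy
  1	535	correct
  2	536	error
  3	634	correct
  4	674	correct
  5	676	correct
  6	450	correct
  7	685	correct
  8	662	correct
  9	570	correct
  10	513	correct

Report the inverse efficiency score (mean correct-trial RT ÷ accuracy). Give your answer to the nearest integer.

667 ms

Correct trials (n=9): 535, 634, 674, 676, 450, 685, 662, 570, 513
Mean correct RT = 5399/9 = 599.8889 ms
Proportion correct = 9/10
IES = 599.8889 / (9/10) = 666.543 ms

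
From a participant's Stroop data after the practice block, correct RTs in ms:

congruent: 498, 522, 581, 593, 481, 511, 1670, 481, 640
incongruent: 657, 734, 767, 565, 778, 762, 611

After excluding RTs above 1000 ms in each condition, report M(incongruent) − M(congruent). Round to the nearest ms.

congruent: exclude 1670
M(congruent) = 4307/8 = 538.375
M(incongruent) = 4874/7 = 696.286
Difference = 696.286 − 538.375 = 157.911 ms

158 ms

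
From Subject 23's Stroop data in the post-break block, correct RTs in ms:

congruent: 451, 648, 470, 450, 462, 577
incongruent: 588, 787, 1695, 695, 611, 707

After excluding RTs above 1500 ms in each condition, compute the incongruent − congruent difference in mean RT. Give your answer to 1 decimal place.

incongruent: exclude 1695
M(congruent) = 3058/6 = 509.667
M(incongruent) = 3388/5 = 677.600
Difference = 677.600 − 509.667 = 167.933 ms

167.9 ms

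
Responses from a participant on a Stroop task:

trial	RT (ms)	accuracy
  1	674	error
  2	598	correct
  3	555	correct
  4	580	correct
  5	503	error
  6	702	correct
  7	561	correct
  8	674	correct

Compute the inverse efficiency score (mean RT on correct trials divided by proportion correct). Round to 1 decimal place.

Correct trials (n=6): 598, 555, 580, 702, 561, 674
Mean correct RT = 3670/6 = 611.6667 ms
Proportion correct = 6/8
IES = 611.6667 / (6/8) = 815.556 ms

815.6 ms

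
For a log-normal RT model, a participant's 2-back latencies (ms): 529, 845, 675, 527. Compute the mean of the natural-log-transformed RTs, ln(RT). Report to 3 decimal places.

6.448

ln(RT): 6.2710, 6.7393, 6.5147, 6.2672
Σ ln(RT) = 25.7922
Mean = 25.7922/4 = 6.44806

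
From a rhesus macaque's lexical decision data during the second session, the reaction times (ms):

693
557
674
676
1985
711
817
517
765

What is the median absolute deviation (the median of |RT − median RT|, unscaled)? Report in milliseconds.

Sorted: 517, 557, 674, 676, 693, 711, 765, 817, 1985 → median = 693
|x − 693|: 0, 136, 19, 17, 1292, 18, 124, 176, 72
Sorted deviations: 0, 17, 18, 19, 72, 124, 136, 176, 1292 → MAD = 72

72 ms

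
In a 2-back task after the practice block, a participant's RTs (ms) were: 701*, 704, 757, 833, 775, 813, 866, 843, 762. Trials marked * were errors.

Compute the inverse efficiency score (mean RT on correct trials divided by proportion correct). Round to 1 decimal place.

Correct trials (n=8): 704, 757, 833, 775, 813, 866, 843, 762
Mean correct RT = 6353/8 = 794.1250 ms
Proportion correct = 8/9
IES = 794.1250 / (8/9) = 893.391 ms

893.4 ms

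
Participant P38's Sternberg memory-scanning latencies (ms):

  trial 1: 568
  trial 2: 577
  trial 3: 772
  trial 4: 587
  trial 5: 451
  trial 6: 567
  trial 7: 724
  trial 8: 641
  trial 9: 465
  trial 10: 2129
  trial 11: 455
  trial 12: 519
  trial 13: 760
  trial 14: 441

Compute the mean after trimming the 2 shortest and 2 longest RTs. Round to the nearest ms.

586 ms

Sorted: 441, 451, 455, 465, 519, 567, 568, 577, 587, 641, 724, 760, 772, 2129
Drop lowest 2 (441, 451) and highest 2 (772, 2129)
Remaining (n=10): Σ = 5863, mean = 5863/10 = 586.300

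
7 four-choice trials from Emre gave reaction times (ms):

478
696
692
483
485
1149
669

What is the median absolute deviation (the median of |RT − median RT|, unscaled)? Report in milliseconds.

Sorted: 478, 483, 485, 669, 692, 696, 1149 → median = 669
|x − 669|: 191, 27, 23, 186, 184, 480, 0
Sorted deviations: 0, 23, 27, 184, 186, 191, 480 → MAD = 184

184 ms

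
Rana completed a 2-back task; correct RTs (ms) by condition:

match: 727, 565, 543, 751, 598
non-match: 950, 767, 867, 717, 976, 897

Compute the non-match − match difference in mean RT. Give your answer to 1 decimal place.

225.5 ms

M(match) = 3184/5 = 636.800
M(non-match) = 5174/6 = 862.333
Difference = 862.333 − 636.800 = 225.533 ms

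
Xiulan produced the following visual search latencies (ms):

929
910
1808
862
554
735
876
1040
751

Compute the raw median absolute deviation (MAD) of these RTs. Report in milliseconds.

125 ms

Sorted: 554, 735, 751, 862, 876, 910, 929, 1040, 1808 → median = 876
|x − 876|: 53, 34, 932, 14, 322, 141, 0, 164, 125
Sorted deviations: 0, 14, 34, 53, 125, 141, 164, 322, 932 → MAD = 125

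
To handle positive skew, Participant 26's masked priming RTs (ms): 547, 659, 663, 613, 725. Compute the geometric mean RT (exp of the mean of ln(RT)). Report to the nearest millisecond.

ln(RT): 6.3044, 6.4907, 6.4968, 6.4184, 6.5862
Mean ln(RT) = 32.2965/5 = 6.45930
Geometric mean = exp(6.45930) = 638.61 ms

639 ms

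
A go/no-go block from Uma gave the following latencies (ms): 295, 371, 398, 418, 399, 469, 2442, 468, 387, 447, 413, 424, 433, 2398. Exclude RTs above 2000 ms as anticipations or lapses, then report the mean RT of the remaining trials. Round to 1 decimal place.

Excluded: 2398, 2442
Retained (n=12): Σ = 4922
Mean = 4922/12 = 410.1667

410.2 ms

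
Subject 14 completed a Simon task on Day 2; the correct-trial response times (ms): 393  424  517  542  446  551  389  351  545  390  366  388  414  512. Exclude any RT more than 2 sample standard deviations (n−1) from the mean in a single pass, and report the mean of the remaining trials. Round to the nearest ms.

445 ms

n = 14, ΣRT = 6228, M = 444.857
Σ(x−M)² = 68911.71; s = √(68911.71/13) = 72.807
Cutoffs: 444.857 ± 2·72.807 → [299.2, 590.5]
No RTs fall outside the cutoffs; all 14 retained. Mean = 6228/14 = 444.857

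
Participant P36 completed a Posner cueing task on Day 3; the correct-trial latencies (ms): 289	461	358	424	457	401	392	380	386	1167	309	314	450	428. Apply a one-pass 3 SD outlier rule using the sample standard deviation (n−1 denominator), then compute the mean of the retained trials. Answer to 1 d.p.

388.4 ms

n = 14, ΣRT = 6216, M = 444.000
Σ(x−M)² = 602438.00; s = √(602438.00/13) = 215.270
Cutoffs: 444.000 ± 3·215.270 → [-201.8, 1089.8]
Outside: 1167 → excluded.
Retained (n=13): Σ = 5049, mean = 5049/13 = 388.385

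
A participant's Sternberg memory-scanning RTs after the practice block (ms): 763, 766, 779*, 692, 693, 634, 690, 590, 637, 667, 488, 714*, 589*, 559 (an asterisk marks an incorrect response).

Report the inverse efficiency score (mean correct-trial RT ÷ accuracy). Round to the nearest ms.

831 ms

Correct trials (n=11): 763, 766, 692, 693, 634, 690, 590, 637, 667, 488, 559
Mean correct RT = 7179/11 = 652.6364 ms
Proportion correct = 11/14
IES = 652.6364 / (11/14) = 830.628 ms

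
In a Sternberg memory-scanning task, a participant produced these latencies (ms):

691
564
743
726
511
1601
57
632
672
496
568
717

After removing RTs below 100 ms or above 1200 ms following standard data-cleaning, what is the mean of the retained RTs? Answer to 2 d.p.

Excluded: 57, 1601
Retained (n=10): Σ = 6320
Mean = 6320/10 = 632.0000

632.00 ms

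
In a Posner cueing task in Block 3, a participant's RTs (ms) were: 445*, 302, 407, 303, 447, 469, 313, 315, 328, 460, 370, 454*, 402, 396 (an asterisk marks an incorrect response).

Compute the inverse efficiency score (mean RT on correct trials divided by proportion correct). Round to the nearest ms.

Correct trials (n=12): 302, 407, 303, 447, 469, 313, 315, 328, 460, 370, 402, 396
Mean correct RT = 4512/12 = 376.0000 ms
Proportion correct = 12/14
IES = 376.0000 / (12/14) = 438.667 ms

439 ms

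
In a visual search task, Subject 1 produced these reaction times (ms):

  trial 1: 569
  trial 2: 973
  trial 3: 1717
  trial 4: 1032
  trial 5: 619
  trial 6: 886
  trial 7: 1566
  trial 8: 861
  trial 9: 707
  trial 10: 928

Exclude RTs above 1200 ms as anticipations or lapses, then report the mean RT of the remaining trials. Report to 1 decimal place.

Excluded: 1566, 1717
Retained (n=8): Σ = 6575
Mean = 6575/8 = 821.8750

821.9 ms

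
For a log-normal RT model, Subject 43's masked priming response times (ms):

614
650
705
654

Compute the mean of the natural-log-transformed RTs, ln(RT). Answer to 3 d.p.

ln(RT): 6.4200, 6.4770, 6.5582, 6.4831
Σ ln(RT) = 25.9383
Mean = 25.9383/4 = 6.48457

6.485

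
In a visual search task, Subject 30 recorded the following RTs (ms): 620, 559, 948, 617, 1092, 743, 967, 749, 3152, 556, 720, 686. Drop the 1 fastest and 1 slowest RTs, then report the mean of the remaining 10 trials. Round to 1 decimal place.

770.1 ms

Sorted: 556, 559, 617, 620, 686, 720, 743, 749, 948, 967, 1092, 3152
Drop lowest 1 (556) and highest 1 (3152)
Remaining (n=10): Σ = 7701, mean = 7701/10 = 770.100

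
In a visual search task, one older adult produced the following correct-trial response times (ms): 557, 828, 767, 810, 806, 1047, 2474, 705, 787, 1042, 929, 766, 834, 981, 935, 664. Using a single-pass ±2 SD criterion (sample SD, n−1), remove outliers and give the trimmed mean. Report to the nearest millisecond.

n = 16, ΣRT = 14932, M = 933.250
Σ(x−M)² = 2796447.00; s = √(2796447.00/15) = 431.775
Cutoffs: 933.250 ± 2·431.775 → [69.7, 1796.8]
Outside: 2474 → excluded.
Retained (n=15): Σ = 12458, mean = 12458/15 = 830.533

831 ms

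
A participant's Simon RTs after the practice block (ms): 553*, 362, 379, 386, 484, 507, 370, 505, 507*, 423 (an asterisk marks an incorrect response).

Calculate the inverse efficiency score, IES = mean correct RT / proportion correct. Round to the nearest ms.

534 ms

Correct trials (n=8): 362, 379, 386, 484, 507, 370, 505, 423
Mean correct RT = 3416/8 = 427.0000 ms
Proportion correct = 8/10
IES = 427.0000 / (8/10) = 533.750 ms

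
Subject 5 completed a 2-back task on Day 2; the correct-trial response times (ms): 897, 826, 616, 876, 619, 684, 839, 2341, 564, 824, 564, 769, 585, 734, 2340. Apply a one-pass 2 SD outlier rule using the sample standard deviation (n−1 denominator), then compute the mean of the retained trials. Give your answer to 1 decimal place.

722.8 ms

n = 15, ΣRT = 14078, M = 938.533
Σ(x−M)² = 4719373.73; s = √(4719373.73/14) = 580.602
Cutoffs: 938.533 ± 2·580.602 → [-222.7, 2099.7]
Outside: 2340, 2341 → excluded.
Retained (n=13): Σ = 9397, mean = 9397/13 = 722.846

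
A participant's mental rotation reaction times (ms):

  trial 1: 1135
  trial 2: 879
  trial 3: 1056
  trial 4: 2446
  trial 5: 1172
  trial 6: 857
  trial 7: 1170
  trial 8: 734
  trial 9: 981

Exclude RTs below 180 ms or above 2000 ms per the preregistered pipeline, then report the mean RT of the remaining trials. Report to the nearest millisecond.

Excluded: 2446
Retained (n=8): Σ = 7984
Mean = 7984/8 = 998.0000

998 ms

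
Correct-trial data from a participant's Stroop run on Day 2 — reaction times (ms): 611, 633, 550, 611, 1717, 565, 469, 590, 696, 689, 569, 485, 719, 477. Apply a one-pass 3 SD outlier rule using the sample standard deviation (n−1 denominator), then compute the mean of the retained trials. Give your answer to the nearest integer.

n = 14, ΣRT = 9381, M = 670.071
Σ(x−M)² = 1261878.93; s = √(1261878.93/13) = 311.557
Cutoffs: 670.071 ± 3·311.557 → [-264.6, 1604.7]
Outside: 1717 → excluded.
Retained (n=13): Σ = 7664, mean = 7664/13 = 589.538

590 ms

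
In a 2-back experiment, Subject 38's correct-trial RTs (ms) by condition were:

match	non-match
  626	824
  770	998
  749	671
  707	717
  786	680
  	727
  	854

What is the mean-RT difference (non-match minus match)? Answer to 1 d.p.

54.0 ms

M(match) = 3638/5 = 727.600
M(non-match) = 5471/7 = 781.571
Difference = 781.571 − 727.600 = 53.971 ms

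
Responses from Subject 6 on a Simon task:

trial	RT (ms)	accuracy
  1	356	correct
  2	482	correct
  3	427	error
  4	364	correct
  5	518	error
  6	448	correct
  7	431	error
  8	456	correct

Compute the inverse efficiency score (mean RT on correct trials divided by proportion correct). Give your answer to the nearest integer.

674 ms

Correct trials (n=5): 356, 482, 364, 448, 456
Mean correct RT = 2106/5 = 421.2000 ms
Proportion correct = 5/8
IES = 421.2000 / (5/8) = 673.920 ms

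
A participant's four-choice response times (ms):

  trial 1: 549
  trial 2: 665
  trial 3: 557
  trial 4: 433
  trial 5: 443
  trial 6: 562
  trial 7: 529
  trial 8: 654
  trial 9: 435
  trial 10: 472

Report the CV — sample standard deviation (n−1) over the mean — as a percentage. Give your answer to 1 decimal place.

16.0%

n = 10, Σ = 5299, M = 529.9000
Σ(x−M)² = 65082.900; s = √(65082.900/9) = 85.0378
CV = 85.0378 / 529.9000 = 0.16048 = 16.048%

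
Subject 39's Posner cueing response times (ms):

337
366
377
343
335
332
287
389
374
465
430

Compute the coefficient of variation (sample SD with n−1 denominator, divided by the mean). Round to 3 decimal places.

n = 11, Σ = 4035, M = 366.8182
Σ(x−M)² = 24331.636; s = √(24331.636/10) = 49.3271
CV = 49.3271 / 366.8182 = 0.13447

0.134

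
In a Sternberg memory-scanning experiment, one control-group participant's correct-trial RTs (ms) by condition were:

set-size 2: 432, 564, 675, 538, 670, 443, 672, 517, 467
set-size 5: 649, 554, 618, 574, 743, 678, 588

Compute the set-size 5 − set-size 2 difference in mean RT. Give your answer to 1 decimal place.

76.0 ms

M(set-size 2) = 4978/9 = 553.111
M(set-size 5) = 4404/7 = 629.143
Difference = 629.143 − 553.111 = 76.032 ms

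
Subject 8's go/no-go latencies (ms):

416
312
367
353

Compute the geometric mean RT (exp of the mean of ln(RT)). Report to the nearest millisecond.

ln(RT): 6.0307, 5.7430, 5.9054, 5.8665
Mean ln(RT) = 23.5455/4 = 5.88638
Geometric mean = exp(5.88638) = 360.10 ms

360 ms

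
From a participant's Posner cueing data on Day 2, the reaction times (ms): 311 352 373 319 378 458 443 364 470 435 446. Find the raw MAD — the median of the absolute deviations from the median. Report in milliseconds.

Sorted: 311, 319, 352, 364, 373, 378, 435, 443, 446, 458, 470 → median = 378
|x − 378|: 67, 26, 5, 59, 0, 80, 65, 14, 92, 57, 68
Sorted deviations: 0, 5, 14, 26, 57, 59, 65, 67, 68, 80, 92 → MAD = 59

59 ms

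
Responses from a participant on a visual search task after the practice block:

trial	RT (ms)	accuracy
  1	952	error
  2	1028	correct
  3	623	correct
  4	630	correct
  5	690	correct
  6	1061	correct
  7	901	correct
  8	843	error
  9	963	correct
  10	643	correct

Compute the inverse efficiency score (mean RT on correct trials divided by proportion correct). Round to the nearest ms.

1022 ms

Correct trials (n=8): 1028, 623, 630, 690, 1061, 901, 963, 643
Mean correct RT = 6539/8 = 817.3750 ms
Proportion correct = 8/10
IES = 817.3750 / (8/10) = 1021.719 ms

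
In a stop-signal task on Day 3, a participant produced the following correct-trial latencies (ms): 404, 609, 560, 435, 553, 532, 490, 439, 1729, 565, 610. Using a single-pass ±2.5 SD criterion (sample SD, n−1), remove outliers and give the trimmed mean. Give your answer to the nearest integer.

520 ms

n = 11, ΣRT = 6926, M = 629.636
Σ(x−M)² = 1378480.55; s = √(1378480.55/10) = 371.279
Cutoffs: 629.636 ± 2.5·371.279 → [-298.6, 1557.8]
Outside: 1729 → excluded.
Retained (n=10): Σ = 5197, mean = 5197/10 = 519.700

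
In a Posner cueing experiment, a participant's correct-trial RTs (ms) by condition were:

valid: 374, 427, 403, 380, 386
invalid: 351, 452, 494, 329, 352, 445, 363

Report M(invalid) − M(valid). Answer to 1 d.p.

4.0 ms

M(valid) = 1970/5 = 394.000
M(invalid) = 2786/7 = 398.000
Difference = 398.000 − 394.000 = 4.000 ms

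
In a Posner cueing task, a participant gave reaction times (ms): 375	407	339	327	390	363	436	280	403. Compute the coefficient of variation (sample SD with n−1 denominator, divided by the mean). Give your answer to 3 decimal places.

n = 9, Σ = 3320, M = 368.8889
Σ(x−M)² = 18186.889; s = √(18186.889/8) = 47.6798
CV = 47.6798 / 368.8889 = 0.12925

0.129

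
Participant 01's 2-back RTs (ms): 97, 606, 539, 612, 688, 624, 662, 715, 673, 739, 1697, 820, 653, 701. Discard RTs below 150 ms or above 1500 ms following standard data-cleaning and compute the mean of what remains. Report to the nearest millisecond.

669 ms

Excluded: 97, 1697
Retained (n=12): Σ = 8032
Mean = 8032/12 = 669.3333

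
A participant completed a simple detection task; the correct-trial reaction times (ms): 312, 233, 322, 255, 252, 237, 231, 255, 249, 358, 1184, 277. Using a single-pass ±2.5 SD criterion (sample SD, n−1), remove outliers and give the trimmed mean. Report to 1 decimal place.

n = 12, ΣRT = 4165, M = 347.083
Σ(x−M)² = 781548.92; s = √(781548.92/11) = 266.552
Cutoffs: 347.083 ± 2.5·266.552 → [-319.3, 1013.5]
Outside: 1184 → excluded.
Retained (n=11): Σ = 2981, mean = 2981/11 = 271.000

271.0 ms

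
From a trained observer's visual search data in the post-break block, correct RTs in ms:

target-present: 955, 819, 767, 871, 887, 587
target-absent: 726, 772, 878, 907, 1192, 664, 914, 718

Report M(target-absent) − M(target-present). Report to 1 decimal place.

M(target-present) = 4886/6 = 814.333
M(target-absent) = 6771/8 = 846.375
Difference = 846.375 − 814.333 = 32.042 ms

32.0 ms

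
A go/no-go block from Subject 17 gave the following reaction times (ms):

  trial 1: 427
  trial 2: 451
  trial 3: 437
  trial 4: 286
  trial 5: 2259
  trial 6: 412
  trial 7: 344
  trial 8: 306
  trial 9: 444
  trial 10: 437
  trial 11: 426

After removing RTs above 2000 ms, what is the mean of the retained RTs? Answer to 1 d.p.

397.0 ms

Excluded: 2259
Retained (n=10): Σ = 3970
Mean = 3970/10 = 397.0000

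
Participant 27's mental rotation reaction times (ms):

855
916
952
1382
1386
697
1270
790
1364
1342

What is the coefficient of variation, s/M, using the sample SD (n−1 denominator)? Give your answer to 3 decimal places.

n = 10, Σ = 10954, M = 1095.4000
Σ(x−M)² = 692562.400; s = √(692562.400/9) = 277.4011
CV = 277.4011 / 1095.4000 = 0.25324

0.253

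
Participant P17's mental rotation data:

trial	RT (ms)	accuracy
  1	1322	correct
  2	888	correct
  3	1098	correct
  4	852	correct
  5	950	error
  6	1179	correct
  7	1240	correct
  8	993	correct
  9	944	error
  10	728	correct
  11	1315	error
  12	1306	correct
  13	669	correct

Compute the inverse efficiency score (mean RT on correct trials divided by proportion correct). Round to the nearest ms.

Correct trials (n=10): 1322, 888, 1098, 852, 1179, 1240, 993, 728, 1306, 669
Mean correct RT = 10275/10 = 1027.5000 ms
Proportion correct = 10/13
IES = 1027.5000 / (10/13) = 1335.750 ms

1336 ms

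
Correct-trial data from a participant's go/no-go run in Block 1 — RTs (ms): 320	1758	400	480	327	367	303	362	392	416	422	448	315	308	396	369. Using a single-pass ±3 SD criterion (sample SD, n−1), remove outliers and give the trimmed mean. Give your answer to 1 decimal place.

n = 16, ΣRT = 7383, M = 461.438
Σ(x−M)² = 1833615.94; s = √(1833615.94/15) = 349.630
Cutoffs: 461.438 ± 3·349.630 → [-587.5, 1510.3]
Outside: 1758 → excluded.
Retained (n=15): Σ = 5625, mean = 5625/15 = 375.000

375.0 ms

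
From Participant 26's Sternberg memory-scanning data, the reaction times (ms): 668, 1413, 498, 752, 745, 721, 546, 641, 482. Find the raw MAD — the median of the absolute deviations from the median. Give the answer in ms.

Sorted: 482, 498, 546, 641, 668, 721, 745, 752, 1413 → median = 668
|x − 668|: 0, 745, 170, 84, 77, 53, 122, 27, 186
Sorted deviations: 0, 27, 53, 77, 84, 122, 170, 186, 745 → MAD = 84

84 ms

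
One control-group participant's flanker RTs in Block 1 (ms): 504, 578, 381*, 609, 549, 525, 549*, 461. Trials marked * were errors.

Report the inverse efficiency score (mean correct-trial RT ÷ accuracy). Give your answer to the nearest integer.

Correct trials (n=6): 504, 578, 609, 549, 525, 461
Mean correct RT = 3226/6 = 537.6667 ms
Proportion correct = 6/8
IES = 537.6667 / (6/8) = 716.889 ms

717 ms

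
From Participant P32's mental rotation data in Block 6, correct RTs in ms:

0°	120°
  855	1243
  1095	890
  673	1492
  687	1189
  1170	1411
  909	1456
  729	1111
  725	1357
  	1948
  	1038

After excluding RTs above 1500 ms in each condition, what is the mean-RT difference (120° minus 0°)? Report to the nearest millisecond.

120°: exclude 1948
M(0°) = 6843/8 = 855.375
M(120°) = 11187/9 = 1243.000
Difference = 1243.000 − 855.375 = 387.625 ms

388 ms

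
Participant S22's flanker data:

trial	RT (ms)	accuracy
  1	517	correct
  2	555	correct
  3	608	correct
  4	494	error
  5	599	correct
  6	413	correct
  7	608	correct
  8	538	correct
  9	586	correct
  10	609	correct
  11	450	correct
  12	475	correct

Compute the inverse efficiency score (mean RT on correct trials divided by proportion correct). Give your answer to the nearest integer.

591 ms

Correct trials (n=11): 517, 555, 608, 599, 413, 608, 538, 586, 609, 450, 475
Mean correct RT = 5958/11 = 541.6364 ms
Proportion correct = 11/12
IES = 541.6364 / (11/12) = 590.876 ms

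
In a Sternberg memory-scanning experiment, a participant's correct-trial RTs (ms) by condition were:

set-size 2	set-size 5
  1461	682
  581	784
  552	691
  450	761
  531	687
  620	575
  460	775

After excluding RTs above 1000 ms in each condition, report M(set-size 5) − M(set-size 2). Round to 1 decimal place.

175.5 ms

set-size 2: exclude 1461
M(set-size 2) = 3194/6 = 532.333
M(set-size 5) = 4955/7 = 707.857
Difference = 707.857 − 532.333 = 175.524 ms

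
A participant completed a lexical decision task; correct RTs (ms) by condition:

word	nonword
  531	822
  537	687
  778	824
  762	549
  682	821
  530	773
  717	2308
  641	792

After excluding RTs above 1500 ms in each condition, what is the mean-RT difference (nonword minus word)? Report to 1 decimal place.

105.3 ms

nonword: exclude 2308
M(word) = 5178/8 = 647.250
M(nonword) = 5268/7 = 752.571
Difference = 752.571 − 647.250 = 105.321 ms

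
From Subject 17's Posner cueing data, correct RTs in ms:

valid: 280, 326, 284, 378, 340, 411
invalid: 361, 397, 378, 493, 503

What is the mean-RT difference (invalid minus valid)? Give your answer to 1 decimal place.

M(valid) = 2019/6 = 336.500
M(invalid) = 2132/5 = 426.400
Difference = 426.400 − 336.500 = 89.900 ms

89.9 ms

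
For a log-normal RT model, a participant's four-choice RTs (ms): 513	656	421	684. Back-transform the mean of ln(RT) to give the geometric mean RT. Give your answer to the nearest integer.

ln(RT): 6.2403, 6.4862, 6.0426, 6.5280
Mean ln(RT) = 25.2970/4 = 6.32426
Geometric mean = exp(6.32426) = 557.94 ms

558 ms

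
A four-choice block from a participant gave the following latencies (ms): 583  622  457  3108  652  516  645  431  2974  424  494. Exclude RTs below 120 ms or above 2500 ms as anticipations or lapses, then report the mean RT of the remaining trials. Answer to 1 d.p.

536.0 ms

Excluded: 2974, 3108
Retained (n=9): Σ = 4824
Mean = 4824/9 = 536.0000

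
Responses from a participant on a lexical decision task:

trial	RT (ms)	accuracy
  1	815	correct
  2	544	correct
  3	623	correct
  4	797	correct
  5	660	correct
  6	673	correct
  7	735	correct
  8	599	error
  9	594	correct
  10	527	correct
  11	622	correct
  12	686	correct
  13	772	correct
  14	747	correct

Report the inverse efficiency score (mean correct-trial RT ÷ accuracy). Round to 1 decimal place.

728.6 ms

Correct trials (n=13): 815, 544, 623, 797, 660, 673, 735, 594, 527, 622, 686, 772, 747
Mean correct RT = 8795/13 = 676.5385 ms
Proportion correct = 13/14
IES = 676.5385 / (13/14) = 728.580 ms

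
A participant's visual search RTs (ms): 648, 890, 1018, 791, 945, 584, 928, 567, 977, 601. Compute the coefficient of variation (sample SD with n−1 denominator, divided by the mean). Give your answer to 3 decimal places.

0.225

n = 10, Σ = 7949, M = 794.9000
Σ(x−M)² = 287832.900; s = √(287832.900/9) = 178.8335
CV = 178.8335 / 794.9000 = 0.22498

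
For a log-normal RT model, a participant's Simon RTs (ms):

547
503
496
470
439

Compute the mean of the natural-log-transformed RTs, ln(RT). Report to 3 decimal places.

6.194

ln(RT): 6.3044, 6.2206, 6.2066, 6.1527, 6.0845
Σ ln(RT) = 30.9688
Mean = 30.9688/5 = 6.19377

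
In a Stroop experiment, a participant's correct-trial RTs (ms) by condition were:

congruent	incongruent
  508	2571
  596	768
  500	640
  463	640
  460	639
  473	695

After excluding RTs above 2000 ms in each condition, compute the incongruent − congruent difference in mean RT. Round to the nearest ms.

incongruent: exclude 2571
M(congruent) = 3000/6 = 500.000
M(incongruent) = 3382/5 = 676.400
Difference = 676.400 − 500.000 = 176.400 ms

176 ms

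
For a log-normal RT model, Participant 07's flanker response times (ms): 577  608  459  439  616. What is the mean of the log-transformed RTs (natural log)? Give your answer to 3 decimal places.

ln(RT): 6.3578, 6.4102, 6.1291, 6.0845, 6.4232
Σ ln(RT) = 31.4048
Mean = 31.4048/5 = 6.28096

6.281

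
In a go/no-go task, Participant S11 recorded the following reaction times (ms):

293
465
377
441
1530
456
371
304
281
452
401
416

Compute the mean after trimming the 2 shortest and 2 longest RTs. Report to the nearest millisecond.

Sorted: 281, 293, 304, 371, 377, 401, 416, 441, 452, 456, 465, 1530
Drop lowest 2 (281, 293) and highest 2 (465, 1530)
Remaining (n=8): Σ = 3218, mean = 3218/8 = 402.250

402 ms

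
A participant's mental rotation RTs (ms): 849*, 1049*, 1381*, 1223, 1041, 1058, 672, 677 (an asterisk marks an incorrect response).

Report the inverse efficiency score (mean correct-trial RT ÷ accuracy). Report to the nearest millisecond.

1495 ms

Correct trials (n=5): 1223, 1041, 1058, 672, 677
Mean correct RT = 4671/5 = 934.2000 ms
Proportion correct = 5/8
IES = 934.2000 / (5/8) = 1494.720 ms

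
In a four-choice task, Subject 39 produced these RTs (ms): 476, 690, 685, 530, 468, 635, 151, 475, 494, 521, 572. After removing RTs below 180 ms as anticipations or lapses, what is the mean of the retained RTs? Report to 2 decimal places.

Excluded: 151
Retained (n=10): Σ = 5546
Mean = 5546/10 = 554.6000

554.60 ms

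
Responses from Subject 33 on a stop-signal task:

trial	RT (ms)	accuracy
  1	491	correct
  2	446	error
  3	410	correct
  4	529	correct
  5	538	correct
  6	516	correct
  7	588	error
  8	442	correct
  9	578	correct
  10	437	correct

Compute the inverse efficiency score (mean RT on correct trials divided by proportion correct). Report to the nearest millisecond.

Correct trials (n=8): 491, 410, 529, 538, 516, 442, 578, 437
Mean correct RT = 3941/8 = 492.6250 ms
Proportion correct = 8/10
IES = 492.6250 / (8/10) = 615.781 ms

616 ms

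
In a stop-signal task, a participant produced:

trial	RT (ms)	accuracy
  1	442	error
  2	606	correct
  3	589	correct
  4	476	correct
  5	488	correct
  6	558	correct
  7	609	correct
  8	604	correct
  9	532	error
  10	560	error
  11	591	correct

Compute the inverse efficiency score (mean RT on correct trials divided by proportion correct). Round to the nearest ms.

Correct trials (n=8): 606, 589, 476, 488, 558, 609, 604, 591
Mean correct RT = 4521/8 = 565.1250 ms
Proportion correct = 8/11
IES = 565.1250 / (8/11) = 777.047 ms

777 ms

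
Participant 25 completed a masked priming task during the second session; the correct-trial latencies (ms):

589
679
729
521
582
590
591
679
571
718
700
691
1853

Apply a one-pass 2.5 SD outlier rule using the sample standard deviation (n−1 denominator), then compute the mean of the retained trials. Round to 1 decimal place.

n = 13, ΣRT = 9493, M = 730.231
Σ(x−M)² = 1418564.31; s = √(1418564.31/12) = 343.822
Cutoffs: 730.231 ± 2.5·343.822 → [-129.3, 1589.8]
Outside: 1853 → excluded.
Retained (n=12): Σ = 7640, mean = 7640/12 = 636.667

636.7 ms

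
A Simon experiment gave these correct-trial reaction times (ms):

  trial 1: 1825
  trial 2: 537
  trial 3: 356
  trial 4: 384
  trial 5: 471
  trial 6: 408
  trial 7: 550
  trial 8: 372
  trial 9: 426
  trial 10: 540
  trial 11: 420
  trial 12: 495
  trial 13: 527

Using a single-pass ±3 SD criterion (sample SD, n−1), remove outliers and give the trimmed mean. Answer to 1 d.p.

n = 13, ΣRT = 7311, M = 562.385
Σ(x−M)² = 1783011.08; s = √(1783011.08/12) = 385.466
Cutoffs: 562.385 ± 3·385.466 → [-594.0, 1718.8]
Outside: 1825 → excluded.
Retained (n=12): Σ = 5486, mean = 5486/12 = 457.167

457.2 ms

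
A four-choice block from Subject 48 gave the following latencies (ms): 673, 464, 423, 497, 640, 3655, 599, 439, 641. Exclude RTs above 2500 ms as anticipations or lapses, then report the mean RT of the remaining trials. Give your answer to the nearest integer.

547 ms

Excluded: 3655
Retained (n=8): Σ = 4376
Mean = 4376/8 = 547.0000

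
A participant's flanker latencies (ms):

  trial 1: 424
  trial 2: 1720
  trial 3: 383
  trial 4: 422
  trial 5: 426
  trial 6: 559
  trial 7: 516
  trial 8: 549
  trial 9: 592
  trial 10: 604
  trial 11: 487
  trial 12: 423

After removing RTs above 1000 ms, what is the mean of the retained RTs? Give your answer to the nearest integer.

Excluded: 1720
Retained (n=11): Σ = 5385
Mean = 5385/11 = 489.5455

490 ms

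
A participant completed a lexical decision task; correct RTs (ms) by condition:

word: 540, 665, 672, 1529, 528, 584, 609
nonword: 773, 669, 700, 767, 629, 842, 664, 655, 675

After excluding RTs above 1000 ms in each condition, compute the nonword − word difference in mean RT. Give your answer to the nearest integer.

109 ms

word: exclude 1529
M(word) = 3598/6 = 599.667
M(nonword) = 6374/9 = 708.222
Difference = 708.222 − 599.667 = 108.556 ms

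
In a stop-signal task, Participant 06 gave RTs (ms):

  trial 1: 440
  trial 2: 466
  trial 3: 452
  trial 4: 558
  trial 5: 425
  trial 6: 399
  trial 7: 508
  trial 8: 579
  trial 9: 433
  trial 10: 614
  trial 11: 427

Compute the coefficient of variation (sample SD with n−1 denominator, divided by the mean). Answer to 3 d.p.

n = 11, Σ = 5301, M = 481.9091
Σ(x−M)² = 51768.909; s = √(51768.909/10) = 71.9506
CV = 71.9506 / 481.9091 = 0.14930

0.149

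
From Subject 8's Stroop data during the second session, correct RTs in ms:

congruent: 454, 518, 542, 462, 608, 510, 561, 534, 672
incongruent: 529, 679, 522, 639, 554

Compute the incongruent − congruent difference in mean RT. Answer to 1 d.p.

M(congruent) = 4861/9 = 540.111
M(incongruent) = 2923/5 = 584.600
Difference = 584.600 − 540.111 = 44.489 ms

44.5 ms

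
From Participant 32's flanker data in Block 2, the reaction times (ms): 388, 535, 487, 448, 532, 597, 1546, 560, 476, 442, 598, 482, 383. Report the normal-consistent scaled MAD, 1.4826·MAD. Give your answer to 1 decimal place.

71.2 ms

Sorted: 383, 388, 442, 448, 476, 482, 487, 532, 535, 560, 597, 598, 1546 → median = 487
|x − 487| sorted: 0, 5, 11, 39, 45, 45, 48, 73, 99, 104, 110, 111, 1059 → MAD = 48
Robust SD ≈ 1.4826 × 48 = 71.165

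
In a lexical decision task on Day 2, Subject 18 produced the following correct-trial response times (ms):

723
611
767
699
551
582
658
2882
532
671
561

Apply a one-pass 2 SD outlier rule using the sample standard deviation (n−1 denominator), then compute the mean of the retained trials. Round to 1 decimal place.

635.5 ms

n = 11, ΣRT = 9237, M = 839.727
Σ(x−M)² = 4645578.18; s = √(4645578.18/10) = 681.585
Cutoffs: 839.727 ± 2·681.585 → [-523.4, 2202.9]
Outside: 2882 → excluded.
Retained (n=10): Σ = 6355, mean = 6355/10 = 635.500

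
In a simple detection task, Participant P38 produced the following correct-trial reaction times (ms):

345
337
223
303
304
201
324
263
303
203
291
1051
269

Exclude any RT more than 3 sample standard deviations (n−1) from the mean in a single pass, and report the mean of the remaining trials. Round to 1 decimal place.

280.5 ms

n = 13, ΣRT = 4417, M = 339.769
Σ(x−M)² = 574994.31; s = √(574994.31/12) = 218.898
Cutoffs: 339.769 ± 3·218.898 → [-316.9, 996.5]
Outside: 1051 → excluded.
Retained (n=12): Σ = 3366, mean = 3366/12 = 280.500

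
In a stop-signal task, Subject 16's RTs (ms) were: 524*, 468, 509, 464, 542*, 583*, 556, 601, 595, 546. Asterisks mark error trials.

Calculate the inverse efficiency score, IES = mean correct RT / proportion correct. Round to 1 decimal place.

763.1 ms

Correct trials (n=7): 468, 509, 464, 556, 601, 595, 546
Mean correct RT = 3739/7 = 534.1429 ms
Proportion correct = 7/10
IES = 534.1429 / (7/10) = 763.061 ms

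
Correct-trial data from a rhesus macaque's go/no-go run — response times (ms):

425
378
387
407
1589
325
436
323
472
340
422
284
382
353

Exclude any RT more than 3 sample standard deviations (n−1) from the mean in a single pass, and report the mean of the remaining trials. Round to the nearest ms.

n = 14, ΣRT = 6523, M = 465.929
Σ(x−M)² = 1392302.93; s = √(1392302.93/13) = 327.262
Cutoffs: 465.929 ± 3·327.262 → [-515.9, 1447.7]
Outside: 1589 → excluded.
Retained (n=13): Σ = 4934, mean = 4934/13 = 379.538

380 ms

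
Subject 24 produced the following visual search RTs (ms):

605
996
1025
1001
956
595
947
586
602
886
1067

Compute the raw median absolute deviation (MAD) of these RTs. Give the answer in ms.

Sorted: 586, 595, 602, 605, 886, 947, 956, 996, 1001, 1025, 1067 → median = 947
|x − 947|: 342, 49, 78, 54, 9, 352, 0, 361, 345, 61, 120
Sorted deviations: 0, 9, 49, 54, 61, 78, 120, 342, 345, 352, 361 → MAD = 78

78 ms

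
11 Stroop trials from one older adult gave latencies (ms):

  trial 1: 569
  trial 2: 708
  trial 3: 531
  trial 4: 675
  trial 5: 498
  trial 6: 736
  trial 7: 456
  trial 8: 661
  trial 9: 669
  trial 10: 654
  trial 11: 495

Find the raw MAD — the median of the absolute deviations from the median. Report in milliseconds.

82 ms

Sorted: 456, 495, 498, 531, 569, 654, 661, 669, 675, 708, 736 → median = 654
|x − 654|: 85, 54, 123, 21, 156, 82, 198, 7, 15, 0, 159
Sorted deviations: 0, 7, 15, 21, 54, 82, 85, 123, 156, 159, 198 → MAD = 82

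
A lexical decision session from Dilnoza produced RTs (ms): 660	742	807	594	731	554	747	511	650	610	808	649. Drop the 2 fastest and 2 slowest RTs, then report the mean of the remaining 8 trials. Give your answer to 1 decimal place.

Sorted: 511, 554, 594, 610, 649, 650, 660, 731, 742, 747, 807, 808
Drop lowest 2 (511, 554) and highest 2 (807, 808)
Remaining (n=8): Σ = 5383, mean = 5383/8 = 672.875

672.9 ms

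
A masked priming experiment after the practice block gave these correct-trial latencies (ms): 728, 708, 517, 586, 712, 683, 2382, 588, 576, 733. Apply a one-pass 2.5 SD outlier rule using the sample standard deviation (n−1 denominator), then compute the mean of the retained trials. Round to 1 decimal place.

647.9 ms

n = 10, ΣRT = 8213, M = 821.300
Σ(x−M)² = 2758762.10; s = √(2758762.10/9) = 553.651
Cutoffs: 821.300 ± 2.5·553.651 → [-562.8, 2205.4]
Outside: 2382 → excluded.
Retained (n=9): Σ = 5831, mean = 5831/9 = 647.889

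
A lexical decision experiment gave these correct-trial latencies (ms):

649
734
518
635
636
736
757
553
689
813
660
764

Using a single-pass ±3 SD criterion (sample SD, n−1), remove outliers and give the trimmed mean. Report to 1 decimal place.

n = 12, ΣRT = 8144, M = 678.667
Σ(x−M)² = 84480.67; s = √(84480.67/11) = 87.636
Cutoffs: 678.667 ± 3·87.636 → [415.8, 941.6]
No RTs fall outside the cutoffs; all 12 retained. Mean = 8144/12 = 678.667

678.7 ms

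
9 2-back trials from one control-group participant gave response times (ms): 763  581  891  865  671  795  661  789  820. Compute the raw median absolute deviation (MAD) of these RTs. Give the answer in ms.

Sorted: 581, 661, 671, 763, 789, 795, 820, 865, 891 → median = 789
|x − 789|: 26, 208, 102, 76, 118, 6, 128, 0, 31
Sorted deviations: 0, 6, 26, 31, 76, 102, 118, 128, 208 → MAD = 76

76 ms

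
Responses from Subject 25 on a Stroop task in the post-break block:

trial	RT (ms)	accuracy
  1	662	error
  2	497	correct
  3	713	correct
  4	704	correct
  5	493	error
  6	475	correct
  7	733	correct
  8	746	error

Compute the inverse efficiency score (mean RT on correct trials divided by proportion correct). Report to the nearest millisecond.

999 ms

Correct trials (n=5): 497, 713, 704, 475, 733
Mean correct RT = 3122/5 = 624.4000 ms
Proportion correct = 5/8
IES = 624.4000 / (5/8) = 999.040 ms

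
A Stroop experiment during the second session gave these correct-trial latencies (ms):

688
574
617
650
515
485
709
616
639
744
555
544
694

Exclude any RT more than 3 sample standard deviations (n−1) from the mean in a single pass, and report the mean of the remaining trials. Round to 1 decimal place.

n = 13, ΣRT = 8030, M = 617.692
Σ(x−M)² = 75980.77; s = √(75980.77/12) = 79.572
Cutoffs: 617.692 ± 3·79.572 → [379.0, 856.4]
No RTs fall outside the cutoffs; all 13 retained. Mean = 8030/13 = 617.692

617.7 ms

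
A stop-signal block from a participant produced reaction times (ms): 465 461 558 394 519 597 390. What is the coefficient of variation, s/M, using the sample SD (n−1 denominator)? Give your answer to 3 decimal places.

0.163

n = 7, Σ = 3384, M = 483.4286
Σ(x−M)² = 37293.714; s = √(37293.714/6) = 78.8392
CV = 78.8392 / 483.4286 = 0.16308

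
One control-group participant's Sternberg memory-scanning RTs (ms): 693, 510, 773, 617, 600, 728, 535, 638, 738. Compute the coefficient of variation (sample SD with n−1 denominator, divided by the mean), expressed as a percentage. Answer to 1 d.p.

14.2%

n = 9, Σ = 5832, M = 648.0000
Σ(x−M)² = 67328.000; s = √(67328.000/8) = 91.7388
CV = 91.7388 / 648.0000 = 0.14157 = 14.157%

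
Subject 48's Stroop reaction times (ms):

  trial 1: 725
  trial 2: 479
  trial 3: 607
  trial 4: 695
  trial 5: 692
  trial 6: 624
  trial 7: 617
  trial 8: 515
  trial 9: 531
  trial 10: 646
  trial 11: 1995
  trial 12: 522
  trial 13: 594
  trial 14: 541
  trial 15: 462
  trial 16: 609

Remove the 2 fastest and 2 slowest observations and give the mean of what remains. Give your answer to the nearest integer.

Sorted: 462, 479, 515, 522, 531, 541, 594, 607, 609, 617, 624, 646, 692, 695, 725, 1995
Drop lowest 2 (462, 479) and highest 2 (725, 1995)
Remaining (n=12): Σ = 7193, mean = 7193/12 = 599.417

599 ms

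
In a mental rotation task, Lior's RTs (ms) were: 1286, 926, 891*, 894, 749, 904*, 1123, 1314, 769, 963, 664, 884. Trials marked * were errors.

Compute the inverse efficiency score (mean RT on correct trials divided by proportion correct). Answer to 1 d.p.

Correct trials (n=10): 1286, 926, 894, 749, 1123, 1314, 769, 963, 664, 884
Mean correct RT = 9572/10 = 957.2000 ms
Proportion correct = 10/12
IES = 957.2000 / (10/12) = 1148.640 ms

1148.6 ms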